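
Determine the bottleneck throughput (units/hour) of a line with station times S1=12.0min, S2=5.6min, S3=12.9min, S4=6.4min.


Bottleneck = longest station time
Station times: [12.0, 5.6, 12.9, 6.4]
Max = 12.9 min
Rate = 60 / 12.9
= 4.65 units/hour (bottleneck: 12.9min)


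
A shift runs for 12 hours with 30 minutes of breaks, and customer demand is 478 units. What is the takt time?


Available = 12×60 - 30 = 690 min
Takt time = 690 / 478
= 1.44 min/unit


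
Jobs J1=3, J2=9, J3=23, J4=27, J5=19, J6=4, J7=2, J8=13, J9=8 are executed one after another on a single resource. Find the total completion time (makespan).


Sequential makespan: sum all processing times
= 3 + 9 + 23 + 27 + 19 + 4 + 2 + 13 + 8
= 108 time units


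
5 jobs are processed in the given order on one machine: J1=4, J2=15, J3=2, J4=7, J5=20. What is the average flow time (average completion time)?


Completion times:
  J1: completes at 4
  J2: completes at 19
  J3: completes at 21
  J4: completes at 28
  J5: completes at 48
Sum = 120
Average = 120/5
= 24.00


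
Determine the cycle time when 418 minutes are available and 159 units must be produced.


Cycle time = available time / demand
= 418 / 159
= 2.63 min/unit


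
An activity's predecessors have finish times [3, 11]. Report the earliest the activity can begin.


ES = max of all predecessor completion times
Predecessors: [3, 11]
ES = max(3, 11)
= 11


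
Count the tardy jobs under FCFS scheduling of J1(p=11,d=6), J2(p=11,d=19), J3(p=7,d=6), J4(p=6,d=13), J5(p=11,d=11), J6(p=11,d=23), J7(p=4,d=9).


Completion vs due date:
  J1: C=11, d=6 → TARDY
  J2: C=22, d=19 → TARDY
  J3: C=29, d=6 → TARDY
  J4: C=35, d=13 → TARDY
  J5: C=46, d=11 → TARDY
  J6: C=57, d=23 → TARDY
  J7: C=61, d=9 → TARDY
Tardy jobs: J1, J2, J3, J4, J5, J6, J7
Count = 7


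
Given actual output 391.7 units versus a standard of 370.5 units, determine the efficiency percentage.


Efficiency = (actual / standard) × 100
= (391.7 / 370.5) × 100
= 105.7%


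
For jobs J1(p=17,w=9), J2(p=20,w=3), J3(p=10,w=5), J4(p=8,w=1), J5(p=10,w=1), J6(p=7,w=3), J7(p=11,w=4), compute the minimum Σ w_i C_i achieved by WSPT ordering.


WSPT order (by p/w): J1 → J3 → J6 → J7 → J2 → J4 → J5
  J1: C=17, w·C=9×17=153
  J3: C=27, w·C=5×27=135
  J6: C=34, w·C=3×34=102
  J7: C=45, w·C=4×45=180
  J2: C=65, w·C=3×65=195
  J4: C=73, w·C=1×73=73
  J5: C=83, w·C=1×83=83
Σ w·C = 921
= 921


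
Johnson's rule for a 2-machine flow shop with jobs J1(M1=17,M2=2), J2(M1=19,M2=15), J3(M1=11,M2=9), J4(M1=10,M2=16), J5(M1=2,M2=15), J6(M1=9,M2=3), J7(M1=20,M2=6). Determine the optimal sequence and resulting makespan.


Johnson's rule:
Group 1 (M1≤M2, sort by M1): ['J5', 'J4']
Group 2 (M1>M2, sort desc M2): ['J2', 'J3', 'J7', 'J6', 'J1']
Sequence: J5 → J4 → J2 → J3 → J7 → J6 → J1
Makespan calculation:
  J5: M1 done=2, M2 done=17
  J4: M1 done=12, M2 done=33
  J2: M1 done=31, M2 done=48
  J3: M1 done=42, M2 done=57
  J7: M1 done=62, M2 done=68
  J6: M1 done=71, M2 done=74
  J1: M1 done=88, M2 done=90
= Sequence: J5 → J4 → J2 → J3 → J7 → J6 → J1, Makespan: 90


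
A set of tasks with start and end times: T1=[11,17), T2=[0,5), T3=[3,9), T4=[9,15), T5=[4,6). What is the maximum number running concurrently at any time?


Check each time point for overlaps:
  t=4: 3 tasks active (T2, T3, T5)
Max concurrent = 3


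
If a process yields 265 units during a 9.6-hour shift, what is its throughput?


Throughput = units / time
= 265 / 9.6
= 27.6 units/hour


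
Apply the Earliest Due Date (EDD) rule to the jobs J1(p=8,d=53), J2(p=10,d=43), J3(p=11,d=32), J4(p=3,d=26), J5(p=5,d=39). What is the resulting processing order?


EDD: sort by earliest due date
  J4: d=26, p=3
  J3: d=32, p=11
  J5: d=39, p=5
  J2: d=43, p=10
  J1: d=53, p=8
Order: J4 → J3 → J5 → J2 → J1


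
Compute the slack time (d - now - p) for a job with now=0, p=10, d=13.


Slack = due - current_time - processing
= 13 - 0 - 10
= 3


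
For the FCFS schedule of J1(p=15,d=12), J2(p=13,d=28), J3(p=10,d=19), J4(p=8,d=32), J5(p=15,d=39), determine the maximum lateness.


Lateness per job (L = C - d):
  J1: C=15, d=12, L=3
  J2: C=28, d=28, L=0
  J3: C=38, d=19, L=19
  J4: C=46, d=32, L=14
  J5: C=61, d=39, L=22
Lmax = max(3, 0, 19, 14, 22)
= 22


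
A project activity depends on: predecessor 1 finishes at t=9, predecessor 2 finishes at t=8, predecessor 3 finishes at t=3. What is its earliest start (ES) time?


ES = max of all predecessor completion times
Predecessors: [9, 8, 3]
ES = max(9, 8, 3)
= 9


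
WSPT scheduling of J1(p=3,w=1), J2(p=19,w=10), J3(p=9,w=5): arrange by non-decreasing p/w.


WSPT (Smith's rule): sort by p/w ascending
  J3: p/w = 9/5 = 1.800
  J2: p/w = 19/10 = 1.900
  J1: p/w = 3/1 = 3.000
Order: J3 → J2 → J1


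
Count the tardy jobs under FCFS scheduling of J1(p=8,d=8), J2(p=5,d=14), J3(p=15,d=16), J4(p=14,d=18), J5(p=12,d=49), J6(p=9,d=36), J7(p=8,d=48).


Completion vs due date:
  J1: C=8, d=8 → on time
  J2: C=13, d=14 → on time
  J3: C=28, d=16 → TARDY
  J4: C=42, d=18 → TARDY
  J5: C=54, d=49 → TARDY
  J6: C=63, d=36 → TARDY
  J7: C=71, d=48 → TARDY
Tardy jobs: J3, J4, J5, J6, J7
Count = 5


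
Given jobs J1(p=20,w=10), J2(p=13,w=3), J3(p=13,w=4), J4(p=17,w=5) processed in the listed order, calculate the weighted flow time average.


Completion times:
  J1: C=20, w×C=10×20=200
  J2: C=33, w×C=3×33=99
  J3: C=46, w×C=4×46=184
  J4: C=63, w×C=5×63=315
Sum w×C = 798
Sum w = 22
Weighted avg = 798/22
= 36.27


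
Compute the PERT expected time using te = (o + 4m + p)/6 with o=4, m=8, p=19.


te = (o + 4m + p) / 6
= (4 + 4×8 + 19) / 6
= (4 + 32 + 19) / 6
= 55 / 6
= 9.17


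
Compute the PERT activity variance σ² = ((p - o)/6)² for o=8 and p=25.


σ² = ((p - o) / 6)² = (p - o)² / 36
= (25 - 8)² / 36
= 17² / 36
= 289 / 36
= 8.0278


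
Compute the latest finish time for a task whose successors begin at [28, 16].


LF = min of all successor start times
Successors start at: [28, 16]
LF = min(28, 16)
= 16


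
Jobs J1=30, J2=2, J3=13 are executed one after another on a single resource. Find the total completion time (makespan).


Sequential makespan: sum all processing times
= 30 + 2 + 13
= 45 time units


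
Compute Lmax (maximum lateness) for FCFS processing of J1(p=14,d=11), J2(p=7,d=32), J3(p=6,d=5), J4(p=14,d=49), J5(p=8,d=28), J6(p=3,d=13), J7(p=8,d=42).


Lateness per job (L = C - d):
  J1: C=14, d=11, L=3
  J2: C=21, d=32, L=-11
  J3: C=27, d=5, L=22
  J4: C=41, d=49, L=-8
  J5: C=49, d=28, L=21
  J6: C=52, d=13, L=39
  J7: C=60, d=42, L=18
Lmax = max(3, -11, 22, -8, 21, 39, 18)
= 39


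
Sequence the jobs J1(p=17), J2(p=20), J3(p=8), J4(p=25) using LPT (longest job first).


LPT: sort by longest processing time first
  J4: p=25
  J2: p=20
  J1: p=17
  J3: p=8
Order: J4 → J2 → J1 → J3


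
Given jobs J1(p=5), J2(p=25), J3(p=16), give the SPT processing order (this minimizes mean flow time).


SPT: sort by shortest processing time
  J1: p=5
  J3: p=16
  J2: p=25
Order: J1 → J3 → J2


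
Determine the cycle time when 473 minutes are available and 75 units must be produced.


Cycle time = available time / demand
= 473 / 75
= 6.31 min/unit


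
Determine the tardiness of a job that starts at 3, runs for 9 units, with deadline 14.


Completion = start + processing = 3 + 9 = 12
Tardiness = max(0, C - d) = max(0, 12 - 14)
= max(0, -2)
= 0


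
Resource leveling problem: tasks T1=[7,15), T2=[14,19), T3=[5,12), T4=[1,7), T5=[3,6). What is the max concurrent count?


Check each time point for overlaps:
  t=5: 3 tasks active (T3, T4, T5)
Max concurrent = 3


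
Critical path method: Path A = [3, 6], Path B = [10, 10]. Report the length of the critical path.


Path A: 3 + 6 = 9
Path B: 10 + 10 = 20
Critical path = longest = max(9, 20)
= 20 (Path B)


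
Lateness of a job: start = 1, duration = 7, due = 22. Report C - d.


Completion = 1 + 7 = 8
Lateness = C - d = 8 - 22
= -14


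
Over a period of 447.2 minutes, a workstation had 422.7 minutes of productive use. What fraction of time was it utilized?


Utilization = busy / total × 100
= 422.7 / 447.2 × 100
= 94.5%


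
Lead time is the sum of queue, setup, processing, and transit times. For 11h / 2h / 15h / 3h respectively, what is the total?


Lead time = queue + setup + processing + transit
= 11 + 2 + 15 + 3
= 31 hours


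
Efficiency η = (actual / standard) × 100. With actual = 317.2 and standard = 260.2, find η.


Efficiency = (actual / standard) × 100
= (317.2 / 260.2) × 100
= 121.9%


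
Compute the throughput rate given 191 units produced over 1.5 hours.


Throughput = units / time
= 191 / 1.5
= 127.3 units/hour


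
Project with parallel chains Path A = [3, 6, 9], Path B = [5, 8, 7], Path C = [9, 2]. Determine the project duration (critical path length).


Path A: 3 + 6 + 9 = 18
Path B: 5 + 8 + 7 = 20
Path C: 9 + 2 = 11
Critical path = longest = max(18, 20, 11)
= 20 (Path B)


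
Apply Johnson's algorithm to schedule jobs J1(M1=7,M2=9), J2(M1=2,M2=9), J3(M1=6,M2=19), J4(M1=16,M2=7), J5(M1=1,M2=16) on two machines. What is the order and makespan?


Johnson's rule:
Group 1 (M1≤M2, sort by M1): ['J5', 'J2', 'J3', 'J1']
Group 2 (M1>M2, sort desc M2): ['J4']
Sequence: J5 → J2 → J3 → J1 → J4
Makespan calculation:
  J5: M1 done=1, M2 done=17
  J2: M1 done=3, M2 done=26
  J3: M1 done=9, M2 done=45
  J1: M1 done=16, M2 done=54
  J4: M1 done=32, M2 done=61
= Sequence: J5 → J2 → J3 → J1 → J4, Makespan: 61


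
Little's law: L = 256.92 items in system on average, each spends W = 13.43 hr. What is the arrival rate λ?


Little's law: L = λW → λ = L / W
= 256.92 / 13.43
= 19.13 per hour


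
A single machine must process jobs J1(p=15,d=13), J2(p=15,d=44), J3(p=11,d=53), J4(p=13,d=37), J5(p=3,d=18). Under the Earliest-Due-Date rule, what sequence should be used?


EDD: sort by earliest due date
  J1: d=13, p=15
  J5: d=18, p=3
  J4: d=37, p=13
  J2: d=44, p=15
  J3: d=53, p=11
Order: J1 → J5 → J4 → J2 → J3


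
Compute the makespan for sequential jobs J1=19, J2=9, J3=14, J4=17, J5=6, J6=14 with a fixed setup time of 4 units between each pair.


Makespan = Σ processing + (n-1) × setup
= (19 + 9 + 14 + 17 + 6 + 14) + (6-1)×4
= 79 + 20
= 99 time units


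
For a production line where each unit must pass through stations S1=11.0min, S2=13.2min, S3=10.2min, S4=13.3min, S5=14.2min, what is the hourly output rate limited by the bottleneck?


Bottleneck = longest station time
Station times: [11.0, 13.2, 10.2, 13.3, 14.2]
Max = 14.2 min
Rate = 60 / 14.2
= 4.23 units/hour (bottleneck: 14.2min)


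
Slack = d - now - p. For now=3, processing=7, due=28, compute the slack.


Slack = due - current_time - processing
= 28 - 3 - 7
= 18


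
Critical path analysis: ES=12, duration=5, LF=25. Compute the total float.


EF = ES + duration = 12 + 5 = 17
LS = LF - duration = 25 - 5 = 20
Total Float = LF - EF = 25 - 17
(or LS - ES = 20 - 12)
= 8


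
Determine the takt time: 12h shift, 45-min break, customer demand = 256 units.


Available = 12×60 - 45 = 675 min
Takt time = 675 / 256
= 2.64 min/unit


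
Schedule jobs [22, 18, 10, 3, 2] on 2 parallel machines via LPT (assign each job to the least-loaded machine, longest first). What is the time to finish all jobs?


Jobs (LPT sorted): [22, 18, 10, 3, 2]
Machines: 2
  J=22 → Machine 1 (load: 0+22=22)
  J=18 → Machine 2 (load: 0+18=18)
  J=10 → Machine 2 (load: 18+10=28)
  J=3 → Machine 1 (load: 22+3=25)
  J=2 → Machine 1 (load: 25+2=27)
Machine loads: [27, 28]
Makespan = max = 28 time units


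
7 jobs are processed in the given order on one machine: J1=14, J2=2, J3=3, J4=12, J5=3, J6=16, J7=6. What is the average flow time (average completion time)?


Completion times:
  J1: completes at 14
  J2: completes at 16
  J3: completes at 19
  J4: completes at 31
  J5: completes at 34
  J6: completes at 50
  J7: completes at 56
Sum = 220
Average = 220/7
= 31.43


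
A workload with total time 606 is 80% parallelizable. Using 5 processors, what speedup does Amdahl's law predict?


Amdahl's law: T_p = T × ((1-p) + p/N)
= 606 × ((1-0.8) + 0.8/5)
= 606 × (0.20 + 0.1600)
= 606 × 0.3600
= 218.16
Speedup = 606/218.16
= 2.78×


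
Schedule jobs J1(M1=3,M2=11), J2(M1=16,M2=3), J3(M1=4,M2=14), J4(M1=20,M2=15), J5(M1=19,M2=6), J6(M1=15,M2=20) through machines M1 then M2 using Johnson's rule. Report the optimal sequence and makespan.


Johnson's rule:
Group 1 (M1≤M2, sort by M1): ['J1', 'J3', 'J6']
Group 2 (M1>M2, sort desc M2): ['J4', 'J5', 'J2']
Sequence: J1 → J3 → J6 → J4 → J5 → J2
Makespan calculation:
  J1: M1 done=3, M2 done=14
  J3: M1 done=7, M2 done=28
  J6: M1 done=22, M2 done=48
  J4: M1 done=42, M2 done=63
  J5: M1 done=61, M2 done=69
  J2: M1 done=77, M2 done=80
= Sequence: J1 → J3 → J6 → J4 → J5 → J2, Makespan: 80


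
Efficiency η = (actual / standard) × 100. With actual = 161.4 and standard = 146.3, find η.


Efficiency = (actual / standard) × 100
= (161.4 / 146.3) × 100
= 110.3%


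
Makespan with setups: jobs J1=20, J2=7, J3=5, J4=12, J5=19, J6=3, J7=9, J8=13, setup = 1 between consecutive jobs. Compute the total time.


Makespan = Σ processing + (n-1) × setup
= (20 + 7 + 5 + 12 + 19 + 3 + 9 + 13) + (8-1)×1
= 88 + 7
= 95 time units


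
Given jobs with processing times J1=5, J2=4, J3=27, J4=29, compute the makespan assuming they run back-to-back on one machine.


Sequential makespan: sum all processing times
= 5 + 4 + 27 + 29
= 65 time units


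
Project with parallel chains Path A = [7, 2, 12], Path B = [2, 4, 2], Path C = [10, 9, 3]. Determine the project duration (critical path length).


Path A: 7 + 2 + 12 = 21
Path B: 2 + 4 + 2 = 8
Path C: 10 + 9 + 3 = 22
Critical path = longest = max(21, 8, 22)
= 22 (Path C)


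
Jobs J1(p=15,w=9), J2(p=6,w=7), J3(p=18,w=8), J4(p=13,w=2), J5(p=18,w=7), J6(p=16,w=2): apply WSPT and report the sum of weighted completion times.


WSPT order (by p/w): J2 → J1 → J3 → J5 → J4 → J6
  J2: C=6, w·C=7×6=42
  J1: C=21, w·C=9×21=189
  J3: C=39, w·C=8×39=312
  J5: C=57, w·C=7×57=399
  J4: C=70, w·C=2×70=140
  J6: C=86, w·C=2×86=172
Σ w·C = 1254
= 1254


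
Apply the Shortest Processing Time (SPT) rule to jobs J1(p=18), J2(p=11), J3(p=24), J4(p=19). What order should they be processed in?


SPT: sort by shortest processing time
  J2: p=11
  J1: p=18
  J4: p=19
  J3: p=24
Order: J2 → J1 → J4 → J3


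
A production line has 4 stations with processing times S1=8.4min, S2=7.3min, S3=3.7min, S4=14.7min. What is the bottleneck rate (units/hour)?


Bottleneck = longest station time
Station times: [8.4, 7.3, 3.7, 14.7]
Max = 14.7 min
Rate = 60 / 14.7
= 4.08 units/hour (bottleneck: 14.7min)


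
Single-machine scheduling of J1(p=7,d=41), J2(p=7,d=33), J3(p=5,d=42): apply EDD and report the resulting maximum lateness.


EDD order: J2 → J1 → J3
Completion and lateness:
  J2: C=7, d=33, L=7-33=-26
  J1: C=14, d=41, L=14-41=-27
  J3: C=19, d=42, L=19-42=-23
Lmax = max(-26, -27, -23)
= -23


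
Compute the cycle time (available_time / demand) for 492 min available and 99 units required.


Cycle time = available time / demand
= 492 / 99
= 4.97 min/unit


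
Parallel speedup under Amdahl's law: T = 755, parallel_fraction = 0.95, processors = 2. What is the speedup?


Amdahl's law: T_p = T × ((1-p) + p/N)
= 755 × ((1-0.95) + 0.95/2)
= 755 × (0.05 + 0.4750)
= 755 × 0.5250
= 396.38
Speedup = 755/396.38
= 1.90×


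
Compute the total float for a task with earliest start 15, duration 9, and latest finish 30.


EF = ES + duration = 15 + 9 = 24
LS = LF - duration = 30 - 9 = 21
Total Float = LF - EF = 30 - 24
(or LS - ES = 21 - 15)
= 6


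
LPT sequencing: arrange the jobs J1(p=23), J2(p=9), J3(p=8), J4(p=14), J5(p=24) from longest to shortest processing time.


LPT: sort by longest processing time first
  J5: p=24
  J1: p=23
  J4: p=14
  J2: p=9
  J3: p=8
Order: J5 → J1 → J4 → J2 → J3


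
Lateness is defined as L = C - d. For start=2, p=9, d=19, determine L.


Completion = 2 + 9 = 11
Lateness = C - d = 11 - 19
= -8


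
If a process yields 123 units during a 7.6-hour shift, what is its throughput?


Throughput = units / time
= 123 / 7.6
= 16.2 units/hour


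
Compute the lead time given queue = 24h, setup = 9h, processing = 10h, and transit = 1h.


Lead time = queue + setup + processing + transit
= 24 + 9 + 10 + 1
= 44 hours


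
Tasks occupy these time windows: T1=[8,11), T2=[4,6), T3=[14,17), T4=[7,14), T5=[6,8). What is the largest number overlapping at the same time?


Check each time point for overlaps:
  t=7: 2 tasks active (T4, T5)
Max concurrent = 2


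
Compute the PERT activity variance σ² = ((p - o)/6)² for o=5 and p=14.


σ² = ((p - o) / 6)² = (p - o)² / 36
= (14 - 5)² / 36
= 9² / 36
= 81 / 36
= 2.2500


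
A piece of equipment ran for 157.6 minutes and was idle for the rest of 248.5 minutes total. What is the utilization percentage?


Utilization = busy / total × 100
= 157.6 / 248.5 × 100
= 63.4%


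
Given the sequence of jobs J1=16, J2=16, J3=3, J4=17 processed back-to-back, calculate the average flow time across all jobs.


Completion times:
  J1: completes at 16
  J2: completes at 32
  J3: completes at 35
  J4: completes at 52
Sum = 135
Average = 135/4
= 33.75


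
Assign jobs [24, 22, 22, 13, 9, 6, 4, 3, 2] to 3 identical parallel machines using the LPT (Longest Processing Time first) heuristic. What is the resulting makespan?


Jobs (LPT sorted): [24, 22, 22, 13, 9, 6, 4, 3, 2]
Machines: 3
  J=24 → Machine 1 (load: 0+24=24)
  J=22 → Machine 2 (load: 0+22=22)
  J=22 → Machine 3 (load: 0+22=22)
  J=13 → Machine 2 (load: 22+13=35)
  J=9 → Machine 3 (load: 22+9=31)
  J=6 → Machine 1 (load: 24+6=30)
  J=4 → Machine 1 (load: 30+4=34)
  J=3 → Machine 3 (load: 31+3=34)
  J=2 → Machine 1 (load: 34+2=36)
Machine loads: [36, 35, 34]
Makespan = max = 36 time units


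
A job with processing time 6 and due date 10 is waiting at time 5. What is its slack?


Slack = due - current_time - processing
= 10 - 5 - 6
= -1


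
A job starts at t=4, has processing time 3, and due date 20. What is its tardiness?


Completion = start + processing = 4 + 3 = 7
Tardiness = max(0, C - d) = max(0, 7 - 20)
= max(0, -13)
= 0


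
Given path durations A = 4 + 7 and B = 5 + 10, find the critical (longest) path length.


Path A: 4 + 7 = 11
Path B: 5 + 10 = 15
Critical path = longest = max(11, 15)
= 15 (Path B)


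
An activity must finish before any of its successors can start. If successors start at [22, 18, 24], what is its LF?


LF = min of all successor start times
Successors start at: [22, 18, 24]
LF = min(22, 18, 24)
= 18


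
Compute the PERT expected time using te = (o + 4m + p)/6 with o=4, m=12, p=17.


te = (o + 4m + p) / 6
= (4 + 4×12 + 17) / 6
= (4 + 48 + 17) / 6
= 69 / 6
= 11.50


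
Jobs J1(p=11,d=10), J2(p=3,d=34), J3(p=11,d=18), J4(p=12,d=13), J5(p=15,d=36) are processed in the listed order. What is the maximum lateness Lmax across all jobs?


Lateness per job (L = C - d):
  J1: C=11, d=10, L=1
  J2: C=14, d=34, L=-20
  J3: C=25, d=18, L=7
  J4: C=37, d=13, L=24
  J5: C=52, d=36, L=16
Lmax = max(1, -20, 7, 24, 16)
= 24


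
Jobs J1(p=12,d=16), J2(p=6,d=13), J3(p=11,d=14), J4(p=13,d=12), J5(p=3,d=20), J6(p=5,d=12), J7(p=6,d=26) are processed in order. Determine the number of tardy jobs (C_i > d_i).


Completion vs due date:
  J1: C=12, d=16 → on time
  J2: C=18, d=13 → TARDY
  J3: C=29, d=14 → TARDY
  J4: C=42, d=12 → TARDY
  J5: C=45, d=20 → TARDY
  J6: C=50, d=12 → TARDY
  J7: C=56, d=26 → TARDY
Tardy jobs: J2, J3, J4, J5, J6, J7
Count = 6


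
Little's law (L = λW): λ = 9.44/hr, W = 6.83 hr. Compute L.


Little's law: L = λ × W
= 9.44 × 6.83
= 64.48


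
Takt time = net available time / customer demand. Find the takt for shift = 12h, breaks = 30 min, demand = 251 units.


Available = 12×60 - 30 = 690 min
Takt time = 690 / 251
= 2.75 min/unit


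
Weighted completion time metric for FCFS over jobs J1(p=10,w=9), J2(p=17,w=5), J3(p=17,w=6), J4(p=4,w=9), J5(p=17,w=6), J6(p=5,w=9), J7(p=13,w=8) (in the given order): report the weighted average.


Completion times:
  J1: C=10, w×C=9×10=90
  J2: C=27, w×C=5×27=135
  J3: C=44, w×C=6×44=264
  J4: C=48, w×C=9×48=432
  J5: C=65, w×C=6×65=390
  J6: C=70, w×C=9×70=630
  J7: C=83, w×C=8×83=664
Sum w×C = 2605
Sum w = 52
Weighted avg = 2605/52
= 50.10


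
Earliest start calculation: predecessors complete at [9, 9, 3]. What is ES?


ES = max of all predecessor completion times
Predecessors: [9, 9, 3]
ES = max(9, 9, 3)
= 9


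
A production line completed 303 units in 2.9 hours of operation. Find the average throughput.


Throughput = units / time
= 303 / 2.9
= 104.5 units/hour


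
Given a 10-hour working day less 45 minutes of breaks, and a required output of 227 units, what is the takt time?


Available = 10×60 - 45 = 555 min
Takt time = 555 / 227
= 2.44 min/unit


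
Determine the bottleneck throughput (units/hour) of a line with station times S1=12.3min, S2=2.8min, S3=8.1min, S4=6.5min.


Bottleneck = longest station time
Station times: [12.3, 2.8, 8.1, 6.5]
Max = 12.3 min
Rate = 60 / 12.3
= 4.88 units/hour (bottleneck: 12.3min)


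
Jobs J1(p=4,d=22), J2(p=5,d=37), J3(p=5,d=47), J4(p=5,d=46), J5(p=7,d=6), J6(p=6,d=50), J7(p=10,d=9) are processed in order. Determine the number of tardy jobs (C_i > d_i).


Completion vs due date:
  J1: C=4, d=22 → on time
  J2: C=9, d=37 → on time
  J3: C=14, d=47 → on time
  J4: C=19, d=46 → on time
  J5: C=26, d=6 → TARDY
  J6: C=32, d=50 → on time
  J7: C=42, d=9 → TARDY
Tardy jobs: J5, J7
Count = 2


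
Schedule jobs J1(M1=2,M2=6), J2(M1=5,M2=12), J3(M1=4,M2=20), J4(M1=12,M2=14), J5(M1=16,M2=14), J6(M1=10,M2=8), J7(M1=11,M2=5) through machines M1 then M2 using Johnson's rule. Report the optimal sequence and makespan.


Johnson's rule:
Group 1 (M1≤M2, sort by M1): ['J1', 'J3', 'J2', 'J4']
Group 2 (M1>M2, sort desc M2): ['J5', 'J6', 'J7']
Sequence: J1 → J3 → J2 → J4 → J5 → J6 → J7
Makespan calculation:
  J1: M1 done=2, M2 done=8
  J3: M1 done=6, M2 done=28
  J2: M1 done=11, M2 done=40
  J4: M1 done=23, M2 done=54
  J5: M1 done=39, M2 done=68
  J6: M1 done=49, M2 done=76
  J7: M1 done=60, M2 done=81
= Sequence: J1 → J3 → J2 → J4 → J5 → J6 → J7, Makespan: 81


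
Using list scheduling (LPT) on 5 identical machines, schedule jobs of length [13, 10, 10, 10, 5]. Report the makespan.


Jobs (LPT sorted): [13, 10, 10, 10, 5]
Machines: 5
  J=13 → Machine 1 (load: 0+13=13)
  J=10 → Machine 2 (load: 0+10=10)
  J=10 → Machine 3 (load: 0+10=10)
  J=10 → Machine 4 (load: 0+10=10)
  J=5 → Machine 5 (load: 0+5=5)
Machine loads: [13, 10, 10, 10, 5]
Makespan = max = 13 time units


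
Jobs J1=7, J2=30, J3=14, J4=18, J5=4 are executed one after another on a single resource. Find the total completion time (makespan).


Sequential makespan: sum all processing times
= 7 + 30 + 14 + 18 + 4
= 73 time units


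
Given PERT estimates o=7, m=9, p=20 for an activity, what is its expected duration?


te = (o + 4m + p) / 6
= (7 + 4×9 + 20) / 6
= (7 + 36 + 20) / 6
= 63 / 6
= 10.50


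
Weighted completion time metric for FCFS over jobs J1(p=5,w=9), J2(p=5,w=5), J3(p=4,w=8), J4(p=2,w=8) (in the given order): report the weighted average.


Completion times:
  J1: C=5, w×C=9×5=45
  J2: C=10, w×C=5×10=50
  J3: C=14, w×C=8×14=112
  J4: C=16, w×C=8×16=128
Sum w×C = 335
Sum w = 30
Weighted avg = 335/30
= 11.17


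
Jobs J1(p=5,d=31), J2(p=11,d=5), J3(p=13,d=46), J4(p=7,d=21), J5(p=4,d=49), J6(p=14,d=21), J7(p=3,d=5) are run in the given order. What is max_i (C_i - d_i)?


Lateness per job (L = C - d):
  J1: C=5, d=31, L=-26
  J2: C=16, d=5, L=11
  J3: C=29, d=46, L=-17
  J4: C=36, d=21, L=15
  J5: C=40, d=49, L=-9
  J6: C=54, d=21, L=33
  J7: C=57, d=5, L=52
Lmax = max(-26, 11, -17, 15, -9, 33, 52)
= 52


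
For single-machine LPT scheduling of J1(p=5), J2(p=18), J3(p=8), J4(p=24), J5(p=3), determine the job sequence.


LPT: sort by longest processing time first
  J4: p=24
  J2: p=18
  J3: p=8
  J1: p=5
  J5: p=3
Order: J4 → J2 → J3 → J1 → J5


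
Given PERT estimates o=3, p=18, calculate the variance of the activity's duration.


σ² = ((p - o) / 6)² = (p - o)² / 36
= (18 - 3)² / 36
= 15² / 36
= 225 / 36
= 6.2500


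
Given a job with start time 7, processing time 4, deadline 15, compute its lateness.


Completion = 7 + 4 = 11
Lateness = C - d = 11 - 15
= -4


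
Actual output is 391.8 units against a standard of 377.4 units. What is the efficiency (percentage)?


Efficiency = (actual / standard) × 100
= (391.8 / 377.4) × 100
= 103.8%


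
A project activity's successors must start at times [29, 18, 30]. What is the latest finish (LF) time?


LF = min of all successor start times
Successors start at: [29, 18, 30]
LF = min(29, 18, 30)
= 18


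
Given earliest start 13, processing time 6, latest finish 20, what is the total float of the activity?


EF = ES + duration = 13 + 6 = 19
LS = LF - duration = 20 - 6 = 14
Total Float = LF - EF = 20 - 19
(or LS - ES = 14 - 13)
= 1


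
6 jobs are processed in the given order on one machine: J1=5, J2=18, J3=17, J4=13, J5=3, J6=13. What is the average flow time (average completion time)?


Completion times:
  J1: completes at 5
  J2: completes at 23
  J3: completes at 40
  J4: completes at 53
  J5: completes at 56
  J6: completes at 69
Sum = 246
Average = 246/6
= 41.00


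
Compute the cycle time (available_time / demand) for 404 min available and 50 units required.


Cycle time = available time / demand
= 404 / 50
= 8.08 min/unit


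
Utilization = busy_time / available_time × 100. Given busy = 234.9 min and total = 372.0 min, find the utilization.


Utilization = busy / total × 100
= 234.9 / 372.0 × 100
= 63.1%


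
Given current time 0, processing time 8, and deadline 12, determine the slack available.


Slack = due - current_time - processing
= 12 - 0 - 8
= 4


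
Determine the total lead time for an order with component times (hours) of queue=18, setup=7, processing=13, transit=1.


Lead time = queue + setup + processing + transit
= 18 + 7 + 13 + 1
= 39 hours


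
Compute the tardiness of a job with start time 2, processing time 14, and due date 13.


Completion = start + processing = 2 + 14 = 16
Tardiness = max(0, C - d) = max(0, 16 - 13)
= max(0, 3)
= 3


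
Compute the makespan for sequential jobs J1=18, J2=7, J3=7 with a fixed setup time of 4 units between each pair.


Makespan = Σ processing + (n-1) × setup
= (18 + 7 + 7) + (3-1)×4
= 32 + 8
= 40 time units


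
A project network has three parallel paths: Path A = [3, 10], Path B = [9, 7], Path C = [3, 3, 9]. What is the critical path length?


Path A: 3 + 10 = 13
Path B: 9 + 7 = 16
Path C: 3 + 3 + 9 = 15
Critical path = longest = max(13, 16, 15)
= 16 (Path B)


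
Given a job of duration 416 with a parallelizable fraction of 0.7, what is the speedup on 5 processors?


Amdahl's law: T_p = T × ((1-p) + p/N)
= 416 × ((1-0.7) + 0.7/5)
= 416 × (0.30 + 0.1400)
= 416 × 0.4400
= 183.04
Speedup = 416/183.04
= 2.27×


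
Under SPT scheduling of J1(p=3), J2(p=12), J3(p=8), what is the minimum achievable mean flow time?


SPT order: J1 → J3 → J2
Completion times:
  J1: C=3
  J3: C=11
  J2: C=23
Sum = 37, n = 3
Mean flow = 37/3
= 12.33


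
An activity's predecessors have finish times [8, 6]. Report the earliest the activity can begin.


ES = max of all predecessor completion times
Predecessors: [8, 6]
ES = max(8, 6)
= 8


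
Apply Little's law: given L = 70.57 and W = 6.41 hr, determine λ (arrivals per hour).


Little's law: L = λW → λ = L / W
= 70.57 / 6.41
= 11.01 per hour


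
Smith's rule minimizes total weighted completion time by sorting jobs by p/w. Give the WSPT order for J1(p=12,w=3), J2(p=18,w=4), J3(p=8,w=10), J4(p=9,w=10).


WSPT (Smith's rule): sort by p/w ascending
  J3: p/w = 8/10 = 0.800
  J4: p/w = 9/10 = 0.900
  J1: p/w = 12/3 = 4.000
  J2: p/w = 18/4 = 4.500
Order: J3 → J4 → J1 → J2


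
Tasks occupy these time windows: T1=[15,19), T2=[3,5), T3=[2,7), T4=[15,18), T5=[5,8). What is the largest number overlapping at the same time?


Check each time point for overlaps:
  t=3: 2 tasks active (T2, T3)
Max concurrent = 2


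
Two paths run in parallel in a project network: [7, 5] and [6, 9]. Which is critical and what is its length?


Path A: 7 + 5 = 12
Path B: 6 + 9 = 15
Critical path = longest = max(12, 15)
= 15 (Path B)


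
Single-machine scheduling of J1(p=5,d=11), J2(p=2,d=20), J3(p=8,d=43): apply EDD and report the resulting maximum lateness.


EDD order: J1 → J2 → J3
Completion and lateness:
  J1: C=5, d=11, L=5-11=-6
  J2: C=7, d=20, L=7-20=-13
  J3: C=15, d=43, L=15-43=-28
Lmax = max(-6, -13, -28)
= -6


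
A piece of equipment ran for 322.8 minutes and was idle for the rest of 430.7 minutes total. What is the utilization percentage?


Utilization = busy / total × 100
= 322.8 / 430.7 × 100
= 74.9%


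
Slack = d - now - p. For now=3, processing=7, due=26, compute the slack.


Slack = due - current_time - processing
= 26 - 3 - 7
= 16


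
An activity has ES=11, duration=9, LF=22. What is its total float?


EF = ES + duration = 11 + 9 = 20
LS = LF - duration = 22 - 9 = 13
Total Float = LF - EF = 22 - 20
(or LS - ES = 13 - 11)
= 2


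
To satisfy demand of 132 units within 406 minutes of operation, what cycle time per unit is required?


Cycle time = available time / demand
= 406 / 132
= 3.08 min/unit


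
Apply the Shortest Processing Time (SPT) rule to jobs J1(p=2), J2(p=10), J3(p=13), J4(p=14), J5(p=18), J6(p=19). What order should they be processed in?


SPT: sort by shortest processing time
  J1: p=2
  J2: p=10
  J3: p=13
  J4: p=14
  J5: p=18
  J6: p=19
Order: J1 → J2 → J3 → J4 → J5 → J6


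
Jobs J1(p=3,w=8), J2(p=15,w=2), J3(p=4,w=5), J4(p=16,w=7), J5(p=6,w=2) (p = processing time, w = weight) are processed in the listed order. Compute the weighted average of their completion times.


Completion times:
  J1: C=3, w×C=8×3=24
  J2: C=18, w×C=2×18=36
  J3: C=22, w×C=5×22=110
  J4: C=38, w×C=7×38=266
  J5: C=44, w×C=2×44=88
Sum w×C = 524
Sum w = 24
Weighted avg = 524/24
= 21.83


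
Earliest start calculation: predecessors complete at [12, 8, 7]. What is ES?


ES = max of all predecessor completion times
Predecessors: [12, 8, 7]
ES = max(12, 8, 7)
= 12


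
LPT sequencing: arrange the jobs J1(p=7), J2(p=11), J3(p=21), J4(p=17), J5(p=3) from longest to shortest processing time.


LPT: sort by longest processing time first
  J3: p=21
  J4: p=17
  J2: p=11
  J1: p=7
  J5: p=3
Order: J3 → J4 → J2 → J1 → J5


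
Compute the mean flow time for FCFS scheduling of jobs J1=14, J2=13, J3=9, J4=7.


Completion times:
  J1: completes at 14
  J2: completes at 27
  J3: completes at 36
  J4: completes at 43
Sum = 120
Average = 120/4
= 30.00


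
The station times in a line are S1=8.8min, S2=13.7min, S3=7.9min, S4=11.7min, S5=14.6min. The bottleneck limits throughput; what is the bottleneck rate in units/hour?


Bottleneck = longest station time
Station times: [8.8, 13.7, 7.9, 11.7, 14.6]
Max = 14.6 min
Rate = 60 / 14.6
= 4.11 units/hour (bottleneck: 14.6min)


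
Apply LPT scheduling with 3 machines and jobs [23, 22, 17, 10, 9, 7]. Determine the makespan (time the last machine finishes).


Jobs (LPT sorted): [23, 22, 17, 10, 9, 7]
Machines: 3
  J=23 → Machine 1 (load: 0+23=23)
  J=22 → Machine 2 (load: 0+22=22)
  J=17 → Machine 3 (load: 0+17=17)
  J=10 → Machine 3 (load: 17+10=27)
  J=9 → Machine 2 (load: 22+9=31)
  J=7 → Machine 1 (load: 23+7=30)
Machine loads: [30, 31, 27]
Makespan = max = 31 time units


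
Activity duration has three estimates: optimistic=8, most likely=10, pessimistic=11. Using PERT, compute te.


te = (o + 4m + p) / 6
= (8 + 4×10 + 11) / 6
= (8 + 40 + 11) / 6
= 59 / 6
= 9.83


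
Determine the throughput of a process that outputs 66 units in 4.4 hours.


Throughput = units / time
= 66 / 4.4
= 15.0 units/hour


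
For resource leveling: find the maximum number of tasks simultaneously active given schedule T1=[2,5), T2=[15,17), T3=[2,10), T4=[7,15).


Check each time point for overlaps:
  t=2: 2 tasks active (T1, T3)
Max concurrent = 2


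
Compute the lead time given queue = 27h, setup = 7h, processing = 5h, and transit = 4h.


Lead time = queue + setup + processing + transit
= 27 + 7 + 5 + 4
= 43 hours


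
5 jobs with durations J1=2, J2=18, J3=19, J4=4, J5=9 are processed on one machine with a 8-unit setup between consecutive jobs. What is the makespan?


Makespan = Σ processing + (n-1) × setup
= (2 + 18 + 19 + 4 + 9) + (5-1)×8
= 52 + 32
= 84 time units


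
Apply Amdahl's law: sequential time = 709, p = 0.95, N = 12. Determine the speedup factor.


Amdahl's law: T_p = T × ((1-p) + p/N)
= 709 × ((1-0.95) + 0.95/12)
= 709 × (0.05 + 0.0792)
= 709 × 0.1292
= 91.58
Speedup = 709/91.58
= 7.74×


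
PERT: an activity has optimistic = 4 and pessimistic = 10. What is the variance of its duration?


σ² = ((p - o) / 6)² = (p - o)² / 36
= (10 - 4)² / 36
= 6² / 36
= 36 / 36
= 1.0000


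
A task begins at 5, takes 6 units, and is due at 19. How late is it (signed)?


Completion = 5 + 6 = 11
Lateness = C - d = 11 - 19
= -8


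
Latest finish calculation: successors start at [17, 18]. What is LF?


LF = min of all successor start times
Successors start at: [17, 18]
LF = min(17, 18)
= 17


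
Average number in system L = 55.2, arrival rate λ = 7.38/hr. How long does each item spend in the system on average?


Little's law: L = λW → W = L / λ
= 55.2 / 7.38
= 7.48 hours


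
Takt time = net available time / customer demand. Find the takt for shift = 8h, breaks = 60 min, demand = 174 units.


Available = 8×60 - 60 = 420 min
Takt time = 420 / 174
= 2.41 min/unit


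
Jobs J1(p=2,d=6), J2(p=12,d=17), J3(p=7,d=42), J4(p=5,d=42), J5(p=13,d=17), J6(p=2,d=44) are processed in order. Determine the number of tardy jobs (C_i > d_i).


Completion vs due date:
  J1: C=2, d=6 → on time
  J2: C=14, d=17 → on time
  J3: C=21, d=42 → on time
  J4: C=26, d=42 → on time
  J5: C=39, d=17 → TARDY
  J6: C=41, d=44 → on time
Tardy jobs: J5
Count = 1


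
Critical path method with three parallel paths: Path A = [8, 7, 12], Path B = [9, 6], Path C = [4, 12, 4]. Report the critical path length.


Path A: 8 + 7 + 12 = 27
Path B: 9 + 6 = 15
Path C: 4 + 12 + 4 = 20
Critical path = longest = max(27, 15, 20)
= 27 (Path A)


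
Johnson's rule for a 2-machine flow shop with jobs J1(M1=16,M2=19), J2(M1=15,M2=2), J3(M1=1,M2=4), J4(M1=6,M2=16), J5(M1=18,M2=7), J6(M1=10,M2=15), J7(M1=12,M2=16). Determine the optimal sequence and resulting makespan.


Johnson's rule:
Group 1 (M1≤M2, sort by M1): ['J3', 'J4', 'J6', 'J7', 'J1']
Group 2 (M1>M2, sort desc M2): ['J5', 'J2']
Sequence: J3 → J4 → J6 → J7 → J1 → J5 → J2
Makespan calculation:
  J3: M1 done=1, M2 done=5
  J4: M1 done=7, M2 done=23
  J6: M1 done=17, M2 done=38
  J7: M1 done=29, M2 done=54
  J1: M1 done=45, M2 done=73
  J5: M1 done=63, M2 done=80
  J2: M1 done=78, M2 done=82
= Sequence: J3 → J4 → J6 → J7 → J1 → J5 → J2, Makespan: 82


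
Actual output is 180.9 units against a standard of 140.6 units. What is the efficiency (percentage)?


Efficiency = (actual / standard) × 100
= (180.9 / 140.6) × 100
= 128.7%


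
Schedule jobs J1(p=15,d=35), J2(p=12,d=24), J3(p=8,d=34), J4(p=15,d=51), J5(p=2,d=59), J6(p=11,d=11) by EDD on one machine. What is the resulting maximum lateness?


EDD order: J6 → J2 → J3 → J1 → J4 → J5
Completion and lateness:
  J6: C=11, d=11, L=11-11=0
  J2: C=23, d=24, L=23-24=-1
  J3: C=31, d=34, L=31-34=-3
  J1: C=46, d=35, L=46-35=11
  J4: C=61, d=51, L=61-51=10
  J5: C=63, d=59, L=63-59=4
Lmax = max(0, -1, -3, 11, 10, 4)
= 11


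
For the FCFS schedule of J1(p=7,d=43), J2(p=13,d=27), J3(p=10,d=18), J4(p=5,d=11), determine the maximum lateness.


Lateness per job (L = C - d):
  J1: C=7, d=43, L=-36
  J2: C=20, d=27, L=-7
  J3: C=30, d=18, L=12
  J4: C=35, d=11, L=24
Lmax = max(-36, -7, 12, 24)
= 24


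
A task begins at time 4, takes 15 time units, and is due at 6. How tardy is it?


Completion = start + processing = 4 + 15 = 19
Tardiness = max(0, C - d) = max(0, 19 - 6)
= max(0, 13)
= 13


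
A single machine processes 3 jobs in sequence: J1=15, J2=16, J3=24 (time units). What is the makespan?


Sequential makespan: sum all processing times
= 15 + 16 + 24
= 55 time units


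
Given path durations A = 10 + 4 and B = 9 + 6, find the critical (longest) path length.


Path A: 10 + 4 = 14
Path B: 9 + 6 = 15
Critical path = longest = max(14, 15)
= 15 (Path B)


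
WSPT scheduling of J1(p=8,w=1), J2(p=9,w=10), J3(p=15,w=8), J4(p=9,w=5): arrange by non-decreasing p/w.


WSPT (Smith's rule): sort by p/w ascending
  J2: p/w = 9/10 = 0.900
  J4: p/w = 9/5 = 1.800
  J3: p/w = 15/8 = 1.875
  J1: p/w = 8/1 = 8.000
Order: J2 → J4 → J3 → J1


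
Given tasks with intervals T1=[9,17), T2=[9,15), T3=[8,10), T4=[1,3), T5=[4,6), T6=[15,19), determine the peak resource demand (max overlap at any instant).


Check each time point for overlaps:
  t=9: 3 tasks active (T1, T2, T3)
Max concurrent = 3


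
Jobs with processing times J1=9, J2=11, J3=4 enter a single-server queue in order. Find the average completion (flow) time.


Completion times:
  J1: completes at 9
  J2: completes at 20
  J3: completes at 24
Sum = 53
Average = 53/3
= 17.67


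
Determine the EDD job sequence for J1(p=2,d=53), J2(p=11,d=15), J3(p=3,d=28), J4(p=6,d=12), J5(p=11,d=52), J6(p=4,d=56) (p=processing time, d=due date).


EDD: sort by earliest due date
  J4: d=12, p=6
  J2: d=15, p=11
  J3: d=28, p=3
  J5: d=52, p=11
  J1: d=53, p=2
  J6: d=56, p=4
Order: J4 → J2 → J3 → J5 → J1 → J6


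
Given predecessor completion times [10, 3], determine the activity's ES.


ES = max of all predecessor completion times
Predecessors: [10, 3]
ES = max(10, 3)
= 10


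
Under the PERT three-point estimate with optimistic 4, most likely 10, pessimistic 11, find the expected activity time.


te = (o + 4m + p) / 6
= (4 + 4×10 + 11) / 6
= (4 + 40 + 11) / 6
= 55 / 6
= 9.17


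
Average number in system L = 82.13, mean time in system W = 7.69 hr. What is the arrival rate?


Little's law: L = λW → λ = L / W
= 82.13 / 7.69
= 10.68 per hour


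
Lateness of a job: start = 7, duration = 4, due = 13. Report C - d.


Completion = 7 + 4 = 11
Lateness = C - d = 11 - 13
= -2


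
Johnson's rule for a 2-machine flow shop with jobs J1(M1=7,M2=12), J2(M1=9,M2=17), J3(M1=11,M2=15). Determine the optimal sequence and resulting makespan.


Johnson's rule:
Group 1 (M1≤M2, sort by M1): ['J1', 'J2', 'J3']
Group 2 (M1>M2, sort desc M2): []
Sequence: J1 → J2 → J3
Makespan calculation:
  J1: M1 done=7, M2 done=19
  J2: M1 done=16, M2 done=36
  J3: M1 done=27, M2 done=51
= Sequence: J1 → J2 → J3, Makespan: 51


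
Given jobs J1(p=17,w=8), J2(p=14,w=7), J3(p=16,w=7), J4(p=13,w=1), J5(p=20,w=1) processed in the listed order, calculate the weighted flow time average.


Completion times:
  J1: C=17, w×C=8×17=136
  J2: C=31, w×C=7×31=217
  J3: C=47, w×C=7×47=329
  J4: C=60, w×C=1×60=60
  J5: C=80, w×C=1×80=80
Sum w×C = 822
Sum w = 24
Weighted avg = 822/24
= 34.25
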